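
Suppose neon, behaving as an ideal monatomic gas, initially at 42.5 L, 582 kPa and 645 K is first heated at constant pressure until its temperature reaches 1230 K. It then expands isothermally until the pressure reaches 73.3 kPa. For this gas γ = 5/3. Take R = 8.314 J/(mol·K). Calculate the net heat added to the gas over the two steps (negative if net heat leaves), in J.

n = P₁V₁/(RT₁) = 582×42.5/(8.314×645) = 4.61 mol.
Step 1 — Isobaric: P stays 582 kPa; V/T = const ⇒ T₂ = 1230 K, V₂ = 81.0 L.
W = PΔV = 582×(81.0−42.5) kPa·L = 22400 J.
ΔU = nCvΔT = 4.61×12.5×(1230−645) = 33700 J.
Q = ΔU + W = nCpΔT = 56100 J.
State after step 1: P = 582 kPa, V = 81.0 L, T = 1230 K.
Step 2 — Isothermal: T stays 1230 K; PV = const ⇒ V₂ = 644 L, P₂ = 73.3 kPa.
ΔU = 0 (ideal gas, T constant).
W = nRT ln(V₂/V₁) = 4.61×8.314×1230×ln(7.94) = 97700 J.
Q = ΔU + W = 97700 J.
Net over both steps: W = 120000 J, Q = 154000 J, ΔU = 33700 J.

154000 J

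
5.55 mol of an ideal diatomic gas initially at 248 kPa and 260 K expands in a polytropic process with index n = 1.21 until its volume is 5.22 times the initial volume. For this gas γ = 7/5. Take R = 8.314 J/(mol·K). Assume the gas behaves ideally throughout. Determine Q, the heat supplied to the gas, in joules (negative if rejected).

7960 J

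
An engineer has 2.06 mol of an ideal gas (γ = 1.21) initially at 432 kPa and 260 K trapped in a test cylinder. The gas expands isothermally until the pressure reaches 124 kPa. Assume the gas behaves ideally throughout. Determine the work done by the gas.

5560 J

V₁ = nRT₁/P₁ = 2.06×8.314×260/432 = 10.3 L.
Isothermal: T stays 260 K; PV = const ⇒ V₂ = 35.9 L, P₂ = 124 kPa.
W = nRT ln(V₂/V₁) = 2.06×8.314×260×ln(3.48) = 5560 J.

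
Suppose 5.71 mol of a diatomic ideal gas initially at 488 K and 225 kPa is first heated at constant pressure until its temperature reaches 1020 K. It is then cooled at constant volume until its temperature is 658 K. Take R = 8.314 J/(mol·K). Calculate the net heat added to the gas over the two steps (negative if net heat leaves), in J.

45400 J

V₁ = nRT₁/P₁ = 5.71×8.314×488/225 = 103 L.
Step 1 — Isobaric: P stays 225 kPa; V/T = const ⇒ T₂ = 1020 K, V₂ = 215 L.
W = PΔV = 225×(215−103) kPa·L = 25300 J.
ΔU = nCvΔT = 5.71×20.8×(1020−488) = 63100 J.
Q = ΔU + W = nCpΔT = 88400 J.
State after step 1: P = 225 kPa, V = 215 L, T = 1020 K.
Step 2 — Isochoric: V stays 215 L; P/T = const ⇒ T₂ = 658 K, P₂ = 145 kPa.
W = 0 (no volume change).
ΔU = nCvΔT = 5.71×20.8×(658−1020) = -43000 J.
Q = ΔU = -43000 J.
Net over both steps: W = 25300 J, Q = 45400 J, ΔU = 20200 J.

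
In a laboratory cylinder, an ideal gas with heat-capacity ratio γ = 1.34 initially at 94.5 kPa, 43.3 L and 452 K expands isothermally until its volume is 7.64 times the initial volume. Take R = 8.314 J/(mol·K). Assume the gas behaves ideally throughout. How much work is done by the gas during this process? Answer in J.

8320 J

n = P₁V₁/(RT₁) = 94.5×43.3/(8.314×452) = 1.09 mol.
Isothermal: T stays 452 K; PV = const ⇒ V₂ = 331 L, P₂ = 12.4 kPa.
W = nRT ln(V₂/V₁) = 1.09×8.314×452×ln(7.64) = 8320 J.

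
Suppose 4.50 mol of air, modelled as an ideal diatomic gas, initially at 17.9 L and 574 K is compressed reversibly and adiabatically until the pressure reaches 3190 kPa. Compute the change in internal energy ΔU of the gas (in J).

P₁ = nRT₁/V₁ = 4.50×8.314×574/17.9 = 1200 kPa.
Adiabatic: T₂/T₁ = (P₂/P₁)^((γ−1)/γ) ⇒ T₂ = 574×(2.66)^0.286 = 759 K; V₂ = 8.90 L.
For an ideal gas ΔU = nCvΔT with Cv = (5/2)R = 20.8 J/(mol·K).
ΔU = 4.50×20.8×(759−574) = 17300 J.

17300 J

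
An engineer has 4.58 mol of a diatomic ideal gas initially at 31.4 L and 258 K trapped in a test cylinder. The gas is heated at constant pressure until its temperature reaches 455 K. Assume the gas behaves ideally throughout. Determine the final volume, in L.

55.4 L

P₁ = nRT₁/V₁ = 4.58×8.314×258/31.4 = 313 kPa.
Isobaric: P stays 313 kPa; V/T = const ⇒ T₂ = 455 K, V₂ = 55.4 L.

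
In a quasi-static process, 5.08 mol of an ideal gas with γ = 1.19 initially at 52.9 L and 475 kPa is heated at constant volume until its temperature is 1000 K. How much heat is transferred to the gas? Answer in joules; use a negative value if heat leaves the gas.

90000 J

T₁ = P₁V₁/(nR) = 475×52.9/(5.08×8.314) = 595 K.
Isochoric: V stays 52.9 L; P/T = const ⇒ T₂ = 1000 K, P₂ = 798 kPa.
W = 0 (no volume change).
ΔU = nCvΔT = 5.08×43.8×(1000−595) = 90000 J.
Q = ΔU = 90000 J.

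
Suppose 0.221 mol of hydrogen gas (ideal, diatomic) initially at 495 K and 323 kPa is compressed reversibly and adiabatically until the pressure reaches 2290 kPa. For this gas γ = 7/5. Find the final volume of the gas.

V₁ = nRT₁/P₁ = 0.221×8.314×495/323 = 2.82 L.
Adiabatic: T₂/T₁ = (P₂/P₁)^((γ−1)/γ) ⇒ T₂ = 495×(7.09)^0.286 = 866 K; V₂ = 0.695 L.

0.695 L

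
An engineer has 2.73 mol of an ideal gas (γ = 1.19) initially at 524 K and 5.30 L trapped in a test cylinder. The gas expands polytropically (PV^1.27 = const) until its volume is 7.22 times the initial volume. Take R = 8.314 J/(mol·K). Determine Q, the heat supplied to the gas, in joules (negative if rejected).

-7670 J

P₁ = nRT₁/V₁ = 2.73×8.314×524/5.30 = 2240 kPa.
Polytropic n=1.27: T₂ = T₁(V₁/V₂)^(n−1) = 524×(0.139)^0.27 = 307 K; P₂ = P₁(V₁/V₂)^n = 182 kPa.
W = (P₁V₁−P₂V₂)/(n−1) = (2240×5.30−182×38.3)/0.27 = 18200 J.
ΔU = nCvΔT = 2.73×43.8×(307−524) = -25900 J.
Q = ΔU + W = -7670 J.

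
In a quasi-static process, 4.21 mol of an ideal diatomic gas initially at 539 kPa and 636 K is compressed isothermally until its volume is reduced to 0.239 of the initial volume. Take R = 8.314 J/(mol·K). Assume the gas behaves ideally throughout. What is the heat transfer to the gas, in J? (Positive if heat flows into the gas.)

-31900 J

V₁ = nRT₁/P₁ = 4.21×8.314×636/539 = 41.3 L.
Isothermal: T stays 636 K; PV = const ⇒ V₂ = 9.87 L, P₂ = 2260 kPa.
ΔU = 0 (ideal gas, T constant).
W = nRT ln(V₂/V₁) = 4.21×8.314×636×ln(0.239) = -31900 J.
Q = ΔU + W = -31900 J.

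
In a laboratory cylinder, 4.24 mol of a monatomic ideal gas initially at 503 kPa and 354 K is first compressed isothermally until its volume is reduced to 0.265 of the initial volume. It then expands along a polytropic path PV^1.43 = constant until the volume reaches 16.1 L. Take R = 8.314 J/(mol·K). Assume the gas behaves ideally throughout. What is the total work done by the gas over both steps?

V₁ = nRT₁/P₁ = 4.24×8.314×354/503 = 24.8 L.
Step 1 — Isothermal: T stays 354 K; PV = const ⇒ V₂ = 6.57 L, P₂ = 1900 kPa.
ΔU = 0 (ideal gas, T constant).
W = nRT ln(V₂/V₁) = 4.24×8.314×354×ln(0.265) = -16600 J.
Q = ΔU + W = -16600 J.
State after step 1: P = 1900 kPa, V = 6.57 L, T = 354 K.
Step 2 — Polytropic n=1.43: T₂ = T₁(V₁/V₂)^(n−1) = 354×(0.408)^0.43 = 241 K; P₂ = P₁(V₁/V₂)^n = 527 kPa.
W = (P₁V₁−P₂V₂)/(n−1) = (1900×6.57−527×16.1)/0.43 = 9280 J.
ΔU = nCvΔT = 4.24×12.5×(241−354) = -5980 J.
Q = ΔU + W = 3290 J.
Net over both steps: W = -7300 J, Q = -13300 J, ΔU = -5980 J.

-7300 J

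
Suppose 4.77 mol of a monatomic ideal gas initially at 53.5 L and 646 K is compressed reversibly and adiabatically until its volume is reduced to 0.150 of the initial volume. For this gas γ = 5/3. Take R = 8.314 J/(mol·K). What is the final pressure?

11300 kPa

P₁ = nRT₁/V₁ = 4.77×8.314×646/53.5 = 479 kPa.
Adiabatic: TV^(γ−1) = const ⇒ T₂ = 646×(6.67)^0.667 = 2290 K; PV^γ = const ⇒ P₂ = 11300 kPa.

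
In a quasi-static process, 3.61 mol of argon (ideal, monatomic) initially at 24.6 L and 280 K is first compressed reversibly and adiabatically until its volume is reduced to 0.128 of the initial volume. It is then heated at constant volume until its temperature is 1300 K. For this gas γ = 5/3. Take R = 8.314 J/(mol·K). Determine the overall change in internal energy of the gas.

P₁ = nRT₁/V₁ = 3.61×8.314×280/24.6 = 342 kPa.
Step 1 — Adiabatic: TV^(γ−1) = const ⇒ T₂ = 280×(7.81)^0.667 = 1100 K; PV^γ = const ⇒ P₂ = 10500 kPa.
ΔU = nCvΔT = 3.61×12.5×(1100−280) = 37000 J.
Q = 0 for an adiabatic process, so W = −ΔU = -37000 J.
State after step 1: P = 10500 kPa, V = 3.15 L, T = 1100 K.
Step 2 — Isochoric: V stays 3.15 L; P/T = const ⇒ T₂ = 1300 K, P₂ = 12400 kPa.
W = 0 (no volume change).
ΔU = nCvΔT = 3.61×12.5×(1300−1100) = 8890 J.
Q = ΔU = 8890 J.
Net over both steps: W = -37000 J, Q = 8890 J, ΔU = 45900 J.

45900 J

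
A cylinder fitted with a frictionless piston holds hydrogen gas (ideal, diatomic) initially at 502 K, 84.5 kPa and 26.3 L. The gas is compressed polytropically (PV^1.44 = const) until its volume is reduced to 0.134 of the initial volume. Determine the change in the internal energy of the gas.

7900 J

n = P₁V₁/(RT₁) = 84.5×26.3/(8.314×502) = 0.532 mol.
Polytropic n=1.44: T₂ = T₁(V₁/V₂)^(n−1) = 502×(7.46)^0.44 = 1220 K; P₂ = P₁(V₁/V₂)^n = 1530 kPa.
For an ideal gas ΔU = nCvΔT with Cv = (5/2)R = 20.8 J/(mol·K).
ΔU = 0.532×20.8×(1220−502) = 7900 J.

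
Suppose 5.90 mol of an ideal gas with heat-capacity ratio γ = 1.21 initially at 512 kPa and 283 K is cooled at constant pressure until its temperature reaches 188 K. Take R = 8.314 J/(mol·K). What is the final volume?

V₁ = nRT₁/P₁ = 5.90×8.314×283/512 = 27.1 L.
Isobaric: P stays 512 kPa; V/T = const ⇒ T₂ = 188 K, V₂ = 18.0 L.

18.0 L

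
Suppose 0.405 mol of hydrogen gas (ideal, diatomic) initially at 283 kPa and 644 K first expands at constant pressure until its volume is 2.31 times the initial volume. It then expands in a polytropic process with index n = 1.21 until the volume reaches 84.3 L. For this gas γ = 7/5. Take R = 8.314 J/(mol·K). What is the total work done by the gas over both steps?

9510 J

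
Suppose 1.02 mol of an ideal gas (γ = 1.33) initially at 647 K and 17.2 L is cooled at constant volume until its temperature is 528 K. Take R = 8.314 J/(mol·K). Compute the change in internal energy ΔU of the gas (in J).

-3060 J

P₁ = nRT₁/V₁ = 1.02×8.314×647/17.2 = 319 kPa.
Isochoric: V stays 17.2 L; P/T = const ⇒ T₂ = 528 K, P₂ = 260 kPa.
For an ideal gas ΔU = nCvΔT with Cv = R/(γ−1) = 25.2 J/(mol·K).
ΔU = 1.02×25.2×(528−647) = -3060 J.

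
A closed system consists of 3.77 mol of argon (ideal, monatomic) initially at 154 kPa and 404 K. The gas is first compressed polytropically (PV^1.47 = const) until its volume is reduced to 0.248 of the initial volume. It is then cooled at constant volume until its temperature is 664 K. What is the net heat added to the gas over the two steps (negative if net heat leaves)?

-12700 J

V₁ = nRT₁/P₁ = 3.77×8.314×404/154 = 82.2 L.
Step 1 — Polytropic n=1.47: T₂ = T₁(V₁/V₂)^(n−1) = 404×(4.03)^0.47 = 778 K; P₂ = P₁(V₁/V₂)^n = 1200 kPa.
W = (P₁V₁−P₂V₂)/(n−1) = (154×82.2−1200×20.4)/0.47 = -24900 J.
ΔU = nCvΔT = 3.77×12.5×(778−404) = 17600 J.
Q = ΔU + W = -7360 J.
State after step 1: P = 1200 kPa, V = 20.4 L, T = 778 K.
Step 2 — Isochoric: V stays 20.4 L; P/T = const ⇒ T₂ = 664 K, P₂ = 1020 kPa.
W = 0 (no volume change).
ΔU = nCvΔT = 3.77×12.5×(664−778) = -5360 J.
Q = ΔU = -5360 J.
Net over both steps: W = -24900 J, Q = -12700 J, ΔU = 12200 J.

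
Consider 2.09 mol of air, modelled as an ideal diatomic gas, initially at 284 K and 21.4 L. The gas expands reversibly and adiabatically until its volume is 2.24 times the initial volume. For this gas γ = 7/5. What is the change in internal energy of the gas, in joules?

P₁ = nRT₁/V₁ = 2.09×8.314×284/21.4 = 231 kPa.
Adiabatic: TV^(γ−1) = const ⇒ T₂ = 284×(0.446)^0.400 = 206 K; PV^γ = const ⇒ P₂ = 74.6 kPa.
For an ideal gas ΔU = nCvΔT with Cv = (5/2)R = 20.8 J/(mol·K).
ΔU = 2.09×20.8×(206−284) = -3400 J.

-3400 J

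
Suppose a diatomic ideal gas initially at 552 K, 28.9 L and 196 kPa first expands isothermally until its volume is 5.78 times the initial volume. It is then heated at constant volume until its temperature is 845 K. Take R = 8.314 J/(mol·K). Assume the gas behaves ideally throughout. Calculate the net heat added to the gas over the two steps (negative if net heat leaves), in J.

17500 J

n = P₁V₁/(RT₁) = 196×28.9/(8.314×552) = 1.23 mol.
Step 1 — Isothermal: T stays 552 K; PV = const ⇒ V₂ = 167 L, P₂ = 33.9 kPa.
ΔU = 0 (ideal gas, T constant).
W = nRT ln(V₂/V₁) = 1.23×8.314×552×ln(5.78) = 9940 J.
Q = ΔU + W = 9940 J.
State after step 1: P = 33.9 kPa, V = 167 L, T = 552 K.
Step 2 — Isochoric: V stays 167 L; P/T = const ⇒ T₂ = 845 K, P₂ = 51.9 kPa.
W = 0 (no volume change).
ΔU = nCvΔT = 1.23×20.8×(845−552) = 7520 J.
Q = ΔU = 7520 J.
Net over both steps: W = 9940 J, Q = 17500 J, ΔU = 7520 J.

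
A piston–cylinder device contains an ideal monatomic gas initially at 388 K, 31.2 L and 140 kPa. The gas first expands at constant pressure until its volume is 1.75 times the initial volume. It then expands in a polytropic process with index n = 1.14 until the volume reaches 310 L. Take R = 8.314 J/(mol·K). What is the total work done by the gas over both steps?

n = P₁V₁/(RT₁) = 140×31.2/(8.314×388) = 1.35 mol.
Step 1 — Isobaric: P stays 140 kPa; V/T = const ⇒ T₂ = 679 K, V₂ = 54.6 L.
W = PΔV = 140×(54.6−31.2) kPa·L = 3280 J.
ΔU = nCvΔT = 1.35×12.5×(679−388) = 4910 J.
Q = ΔU + W = nCpΔT = 8190 J.
State after step 1: P = 140 kPa, V = 54.6 L, T = 679 K.
Step 2 — Polytropic n=1.14: T₂ = T₁(V₁/V₂)^(n−1) = 679×(0.176)^0.14 = 532 K; P₂ = P₁(V₁/V₂)^n = 19.3 kPa.
W = (P₁V₁−P₂V₂)/(n−1) = (140×54.6−19.3×310)/0.14 = 11800 J.
ΔU = nCvΔT = 1.35×12.5×(532−679) = -2470 J.
Q = ΔU + W = 9310 J.
Net over both steps: W = 15100 J, Q = 17500 J, ΔU = 2440 J.

15100 J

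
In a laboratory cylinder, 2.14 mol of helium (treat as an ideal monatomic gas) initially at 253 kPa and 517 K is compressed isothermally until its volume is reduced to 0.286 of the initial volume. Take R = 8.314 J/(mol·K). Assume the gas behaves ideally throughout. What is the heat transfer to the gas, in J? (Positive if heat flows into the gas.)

-11500 J

V₁ = nRT₁/P₁ = 2.14×8.314×517/253 = 36.4 L.
Isothermal: T stays 517 K; PV = const ⇒ V₂ = 10.4 L, P₂ = 885 kPa.
ΔU = 0 (ideal gas, T constant).
W = nRT ln(V₂/V₁) = 2.14×8.314×517×ln(0.286) = -11500 J.
Q = ΔU + W = -11500 J.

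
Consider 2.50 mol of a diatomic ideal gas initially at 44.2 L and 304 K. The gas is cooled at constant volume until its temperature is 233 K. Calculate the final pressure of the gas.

110 kPa

P₁ = nRT₁/V₁ = 2.50×8.314×304/44.2 = 143 kPa.
Isochoric: V stays 44.2 L; P/T = const ⇒ T₂ = 233 K, P₂ = 110 kPa.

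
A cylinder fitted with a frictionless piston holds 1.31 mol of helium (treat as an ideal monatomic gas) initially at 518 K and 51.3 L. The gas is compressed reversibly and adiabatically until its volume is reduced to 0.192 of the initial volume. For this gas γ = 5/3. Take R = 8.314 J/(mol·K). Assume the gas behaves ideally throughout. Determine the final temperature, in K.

P₁ = nRT₁/V₁ = 1.31×8.314×518/51.3 = 110 kPa.
Adiabatic: TV^(γ−1) = const ⇒ T₂ = 518×(5.21)^0.667 = 1560 K; PV^γ = const ⇒ P₂ = 1720 kPa.

1560 K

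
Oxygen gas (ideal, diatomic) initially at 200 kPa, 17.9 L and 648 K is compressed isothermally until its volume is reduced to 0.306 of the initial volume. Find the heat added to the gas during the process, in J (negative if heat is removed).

-4240 J

n = P₁V₁/(RT₁) = 200×17.9/(8.314×648) = 0.665 mol.
Isothermal: T stays 648 K; PV = const ⇒ V₂ = 5.48 L, P₂ = 654 kPa.
ΔU = 0 (ideal gas, T constant).
W = nRT ln(V₂/V₁) = 0.665×8.314×648×ln(0.306) = -4240 J.
Q = ΔU + W = -4240 J.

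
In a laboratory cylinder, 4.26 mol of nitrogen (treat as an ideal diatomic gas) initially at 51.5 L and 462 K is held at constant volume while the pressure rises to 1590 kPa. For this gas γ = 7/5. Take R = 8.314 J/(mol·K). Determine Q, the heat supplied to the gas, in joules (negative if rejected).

164000 J

P₁ = nRT₁/V₁ = 4.26×8.314×462/51.5 = 318 kPa.
Isochoric: V stays 51.5 L; P/T = const ⇒ T₂ = 2310 K, P₂ = 1590 kPa.
W = 0 (no volume change).
ΔU = nCvΔT = 4.26×20.8×(2310−462) = 164000 J.
Q = ΔU = 164000 J.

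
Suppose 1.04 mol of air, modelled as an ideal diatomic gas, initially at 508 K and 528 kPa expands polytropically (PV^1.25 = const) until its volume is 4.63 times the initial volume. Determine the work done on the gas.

V₁ = nRT₁/P₁ = 1.04×8.314×508/528 = 8.32 L.
Polytropic n=1.25: T₂ = T₁(V₁/V₂)^(n−1) = 508×(0.216)^0.25 = 346 K; P₂ = P₁(V₁/V₂)^n = 77.7 kPa.
W = (P₁V₁−P₂V₂)/(n−1) = (528×8.32−77.7×38.5)/0.25 = 5590 J.
Work done on the gas = −W_by = -5590 J.

-5590 J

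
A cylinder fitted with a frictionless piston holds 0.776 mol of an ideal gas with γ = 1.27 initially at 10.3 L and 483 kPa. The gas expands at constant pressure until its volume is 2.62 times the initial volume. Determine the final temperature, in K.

2020 K

T₁ = P₁V₁/(nR) = 483×10.3/(0.776×8.314) = 771 K.
Isobaric: P stays 483 kPa; V/T = const ⇒ T₂ = 2020 K, V₂ = 27.0 L.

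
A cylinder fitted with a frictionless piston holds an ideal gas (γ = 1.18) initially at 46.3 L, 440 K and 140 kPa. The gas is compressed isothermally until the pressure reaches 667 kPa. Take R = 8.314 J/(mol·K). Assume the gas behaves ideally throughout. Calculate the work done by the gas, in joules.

n = P₁V₁/(RT₁) = 140×46.3/(8.314×440) = 1.77 mol.
Isothermal: T stays 440 K; PV = const ⇒ V₂ = 9.72 L, P₂ = 667 kPa.
W = nRT ln(V₂/V₁) = 1.77×8.314×440×ln(0.210) = -10100 J.

-10100 J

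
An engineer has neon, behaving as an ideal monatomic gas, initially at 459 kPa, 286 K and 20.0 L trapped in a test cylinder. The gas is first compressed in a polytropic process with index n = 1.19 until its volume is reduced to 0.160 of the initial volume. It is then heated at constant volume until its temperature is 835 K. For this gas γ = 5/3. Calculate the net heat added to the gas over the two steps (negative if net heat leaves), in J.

6310 J

n = P₁V₁/(RT₁) = 459×20.0/(8.314×286) = 3.86 mol.
Step 1 — Polytropic n=1.19: T₂ = T₁(V₁/V₂)^(n−1) = 286×(6.25)^0.19 = 405 K; P₂ = P₁(V₁/V₂)^n = 4060 kPa.
W = (P₁V₁−P₂V₂)/(n−1) = (459×20.0−4060×3.20)/0.19 = -20100 J.
ΔU = nCvΔT = 3.86×12.5×(405−286) = 5740 J.
Q = ΔU + W = -14400 J.
State after step 1: P = 4060 kPa, V = 3.20 L, T = 405 K.
Step 2 — Isochoric: V stays 3.20 L; P/T = const ⇒ T₂ = 835 K, P₂ = 8380 kPa.
W = 0 (no volume change).
ΔU = nCvΔT = 3.86×12.5×(835−405) = 20700 J.
Q = ΔU = 20700 J.
Net over both steps: W = -20100 J, Q = 6310 J, ΔU = 26400 J.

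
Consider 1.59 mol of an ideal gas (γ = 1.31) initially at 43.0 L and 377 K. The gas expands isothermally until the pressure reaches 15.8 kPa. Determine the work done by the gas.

P₁ = nRT₁/V₁ = 1.59×8.314×377/43.0 = 116 kPa.
Isothermal: T stays 377 K; PV = const ⇒ V₂ = 315 L, P₂ = 15.8 kPa.
W = nRT ln(V₂/V₁) = 1.59×8.314×377×ln(7.34) = 9930 J.

9930 J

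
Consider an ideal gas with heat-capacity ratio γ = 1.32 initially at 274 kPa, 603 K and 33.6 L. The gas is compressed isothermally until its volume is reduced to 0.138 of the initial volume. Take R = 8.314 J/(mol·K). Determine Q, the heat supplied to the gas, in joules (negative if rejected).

n = P₁V₁/(RT₁) = 274×33.6/(8.314×603) = 1.84 mol.
Isothermal: T stays 603 K; PV = const ⇒ V₂ = 4.64 L, P₂ = 1990 kPa.
ΔU = 0 (ideal gas, T constant).
W = nRT ln(V₂/V₁) = 1.84×8.314×603×ln(0.138) = -18200 J.
Q = ΔU + W = -18200 J.

-18200 J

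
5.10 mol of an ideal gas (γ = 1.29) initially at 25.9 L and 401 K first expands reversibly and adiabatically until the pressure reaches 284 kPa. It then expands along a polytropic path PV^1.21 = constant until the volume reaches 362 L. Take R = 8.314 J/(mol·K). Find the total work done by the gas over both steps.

33000 J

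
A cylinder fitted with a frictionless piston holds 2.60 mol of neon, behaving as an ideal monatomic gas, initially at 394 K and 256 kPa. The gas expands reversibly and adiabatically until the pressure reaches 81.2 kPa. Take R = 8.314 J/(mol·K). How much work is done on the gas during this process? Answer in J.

V₁ = nRT₁/P₁ = 2.60×8.314×394/256 = 33.3 L.
Adiabatic: T₂/T₁ = (P₂/P₁)^((γ−1)/γ) ⇒ T₂ = 394×(0.317)^0.400 = 249 K; V₂ = 66.3 L.
ΔU = nCvΔT = 2.60×12.5×(249−394) = -4700 J.
Q = 0 for an adiabatic process, so W = −ΔU = 4700 J.
Work done on the gas = −W_by = -4700 J.

-4700 J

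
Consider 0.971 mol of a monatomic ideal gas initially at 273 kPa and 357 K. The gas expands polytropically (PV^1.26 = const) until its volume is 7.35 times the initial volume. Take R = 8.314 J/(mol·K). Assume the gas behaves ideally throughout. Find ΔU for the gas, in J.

V₁ = nRT₁/P₁ = 0.971×8.314×357/273 = 10.6 L.
Polytropic n=1.26: T₂ = T₁(V₁/V₂)^(n−1) = 357×(0.136)^0.26 = 213 K; P₂ = P₁(V₁/V₂)^n = 22.1 kPa.
For an ideal gas ΔU = nCvΔT with Cv = (3/2)R = 12.5 J/(mol·K).
ΔU = 0.971×12.5×(213−357) = -1750 J.

-1750 J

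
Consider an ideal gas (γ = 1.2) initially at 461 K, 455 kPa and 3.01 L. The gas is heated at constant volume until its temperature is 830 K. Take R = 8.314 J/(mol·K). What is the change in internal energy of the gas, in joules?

5480 J

n = P₁V₁/(RT₁) = 455×3.01/(8.314×461) = 0.357 mol.
Isochoric: V stays 3.01 L; P/T = const ⇒ T₂ = 830 K, P₂ = 819 kPa.
For an ideal gas ΔU = nCvΔT with Cv = R/(γ−1) = 41.6 J/(mol·K).
ΔU = 0.357×41.6×(830−461) = 5480 J.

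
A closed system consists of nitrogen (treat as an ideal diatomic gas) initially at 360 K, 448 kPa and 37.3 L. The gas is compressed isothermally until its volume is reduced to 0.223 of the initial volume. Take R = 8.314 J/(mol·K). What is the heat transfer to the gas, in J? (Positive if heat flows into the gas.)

-25100 J

n = P₁V₁/(RT₁) = 448×37.3/(8.314×360) = 5.58 mol.
Isothermal: T stays 360 K; PV = const ⇒ V₂ = 8.32 L, P₂ = 2010 kPa.
ΔU = 0 (ideal gas, T constant).
W = nRT ln(V₂/V₁) = 5.58×8.314×360×ln(0.223) = -25100 J.
Q = ΔU + W = -25100 J.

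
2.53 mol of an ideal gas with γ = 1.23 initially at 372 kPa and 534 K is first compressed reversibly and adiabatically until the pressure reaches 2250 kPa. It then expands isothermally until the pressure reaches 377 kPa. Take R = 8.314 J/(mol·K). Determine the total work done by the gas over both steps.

V₁ = nRT₁/P₁ = 2.53×8.314×534/372 = 30.2 L.
Step 1 — Adiabatic: T₂/T₁ = (P₂/P₁)^((γ−1)/γ) ⇒ T₂ = 534×(6.05)^0.187 = 748 K; V₂ = 6.99 L.
ΔU = nCvΔT = 2.53×36.1×(748−534) = 19500 J.
Q = 0 for an adiabatic process, so W = −ΔU = -19500 J.
State after step 1: P = 2250 kPa, V = 6.99 L, T = 748 K.
Step 2 — Isothermal: T stays 748 K; PV = const ⇒ V₂ = 41.7 L, P₂ = 377 kPa.
ΔU = 0 (ideal gas, T constant).
W = nRT ln(V₂/V₁) = 2.53×8.314×748×ln(5.97) = 28100 J.
Q = ΔU + W = 28100 J.
Net over both steps: W = 8550 J, Q = 28100 J, ΔU = 19500 J.

8550 J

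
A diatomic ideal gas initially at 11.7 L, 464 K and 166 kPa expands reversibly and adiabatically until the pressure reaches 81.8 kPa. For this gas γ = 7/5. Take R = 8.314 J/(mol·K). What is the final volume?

Adiabatic: T₂/T₁ = (P₂/P₁)^((γ−1)/γ) ⇒ T₂ = 464×(0.493)^0.286 = 379 K; V₂ = 19.4 L.

19.4 L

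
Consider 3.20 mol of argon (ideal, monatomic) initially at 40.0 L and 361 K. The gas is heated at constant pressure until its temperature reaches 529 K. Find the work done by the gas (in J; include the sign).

P₁ = nRT₁/V₁ = 3.20×8.314×361/40.0 = 240 kPa.
Isobaric: P stays 240 kPa; V/T = const ⇒ T₂ = 529 K, V₂ = 58.6 L.
W = PΔV = 240×(58.6−40.0) kPa·L = 4470 J.

4470 J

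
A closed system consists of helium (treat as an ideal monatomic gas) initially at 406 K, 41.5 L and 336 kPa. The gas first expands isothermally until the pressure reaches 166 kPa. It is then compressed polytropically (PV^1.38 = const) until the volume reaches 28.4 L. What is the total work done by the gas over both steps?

n = P₁V₁/(RT₁) = 336×41.5/(8.314×406) = 4.13 mol.
Step 1 — Isothermal: T stays 406 K; PV = const ⇒ V₂ = 84.0 L, P₂ = 166 kPa.
ΔU = 0 (ideal gas, T constant).
W = nRT ln(V₂/V₁) = 4.13×8.314×406×ln(2.02) = 9830 J.
Q = ΔU + W = 9830 J.
State after step 1: P = 166 kPa, V = 84.0 L, T = 406 K.
Step 2 — Polytropic n=1.38: T₂ = T₁(V₁/V₂)^(n−1) = 406×(2.96)^0.38 = 613 K; P₂ = P₁(V₁/V₂)^n = 741 kPa.
W = (P₁V₁−P₂V₂)/(n−1) = (166×84.0−741×28.4)/0.38 = -18700 J.
ΔU = nCvΔT = 4.13×12.5×(613−406) = 10700 J.
Q = ΔU + W = -8050 J.
Net over both steps: W = -8880 J, Q = 1790 J, ΔU = 10700 J.

-8880 J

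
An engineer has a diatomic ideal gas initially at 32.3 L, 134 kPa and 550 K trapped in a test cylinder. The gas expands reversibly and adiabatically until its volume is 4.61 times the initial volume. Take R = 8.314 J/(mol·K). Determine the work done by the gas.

n = P₁V₁/(RT₁) = 134×32.3/(8.314×550) = 0.947 mol.
Adiabatic: TV^(γ−1) = const ⇒ T₂ = 550×(0.217)^0.400 = 298 K; PV^γ = const ⇒ P₂ = 15.8 kPa.
ΔU = nCvΔT = 0.947×20.8×(298−550) = -4950 J.
Q = 0 for an adiabatic process, so W = −ΔU = 4950 J.

4950 J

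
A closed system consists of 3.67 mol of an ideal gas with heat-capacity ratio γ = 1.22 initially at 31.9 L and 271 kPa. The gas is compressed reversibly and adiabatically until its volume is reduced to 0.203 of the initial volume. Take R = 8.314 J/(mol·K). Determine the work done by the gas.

T₁ = P₁V₁/(nR) = 271×31.9/(3.67×8.314) = 283 K.
Adiabatic: TV^(γ−1) = const ⇒ T₂ = 283×(4.93)^0.220 = 402 K; PV^γ = const ⇒ P₂ = 1900 kPa.
ΔU = nCvΔT = 3.67×37.8×(402−283) = 16500 J.
Q = 0 for an adiabatic process, so W = −ΔU = -16500 J.

-16500 J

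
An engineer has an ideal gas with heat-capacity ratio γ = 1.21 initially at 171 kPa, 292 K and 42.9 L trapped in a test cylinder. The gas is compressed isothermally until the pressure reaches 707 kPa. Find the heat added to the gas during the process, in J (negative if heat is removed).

n = P₁V₁/(RT₁) = 171×42.9/(8.314×292) = 3.02 mol.
Isothermal: T stays 292 K; PV = const ⇒ V₂ = 10.4 L, P₂ = 707 kPa.
ΔU = 0 (ideal gas, T constant).
W = nRT ln(V₂/V₁) = 3.02×8.314×292×ln(0.242) = -10400 J.
Q = ΔU + W = -10400 J.

-10400 J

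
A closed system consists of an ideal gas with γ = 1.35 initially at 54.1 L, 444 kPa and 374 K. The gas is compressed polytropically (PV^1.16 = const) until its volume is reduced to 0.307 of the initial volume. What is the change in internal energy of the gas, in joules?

n = P₁V₁/(RT₁) = 444×54.1/(8.314×374) = 7.73 mol.
Polytropic n=1.16: T₂ = T₁(V₁/V₂)^(n−1) = 374×(3.26)^0.16 = 452 K; P₂ = P₁(V₁/V₂)^n = 1750 kPa.
For an ideal gas ΔU = nCvΔT with Cv = R/(γ−1) = 23.8 J/(mol·K).
ΔU = 7.73×23.8×(452−374) = 14300 J.

14300 J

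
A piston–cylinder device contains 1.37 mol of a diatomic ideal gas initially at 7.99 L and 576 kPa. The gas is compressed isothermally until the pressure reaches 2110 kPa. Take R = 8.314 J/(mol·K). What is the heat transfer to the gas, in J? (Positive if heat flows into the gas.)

-5980 J

T₁ = P₁V₁/(nR) = 576×7.99/(1.37×8.314) = 404 K.
Isothermal: T stays 404 K; PV = const ⇒ V₂ = 2.18 L, P₂ = 2110 kPa.
ΔU = 0 (ideal gas, T constant).
W = nRT ln(V₂/V₁) = 1.37×8.314×404×ln(0.273) = -5980 J.
Q = ΔU + W = -5980 J.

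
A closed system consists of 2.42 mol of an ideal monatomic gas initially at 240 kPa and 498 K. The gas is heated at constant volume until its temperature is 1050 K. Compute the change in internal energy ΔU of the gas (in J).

V₁ = nRT₁/P₁ = 2.42×8.314×498/240 = 41.7 L.
Isochoric: V stays 41.7 L; P/T = const ⇒ T₂ = 1050 K, P₂ = 506 kPa.
For an ideal gas ΔU = nCvΔT with Cv = (3/2)R = 12.5 J/(mol·K).
ΔU = 2.42×12.5×(1050−498) = 16700 J.

16700 J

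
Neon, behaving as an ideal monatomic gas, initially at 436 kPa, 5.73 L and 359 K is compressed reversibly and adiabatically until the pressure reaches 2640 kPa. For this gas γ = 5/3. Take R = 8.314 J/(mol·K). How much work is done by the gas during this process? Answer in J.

n = P₁V₁/(RT₁) = 436×5.73/(8.314×359) = 0.837 mol.
Adiabatic: T₂/T₁ = (P₂/P₁)^((γ−1)/γ) ⇒ T₂ = 359×(6.06)^0.400 = 738 K; V₂ = 1.94 L.
ΔU = nCvΔT = 0.837×12.5×(738−359) = 3950 J.
Q = 0 for an adiabatic process, so W = −ΔU = -3950 J.

-3950 J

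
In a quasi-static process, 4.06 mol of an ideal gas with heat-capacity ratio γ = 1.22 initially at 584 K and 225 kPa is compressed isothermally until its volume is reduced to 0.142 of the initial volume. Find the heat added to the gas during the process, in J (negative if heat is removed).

-38500 J

V₁ = nRT₁/P₁ = 4.06×8.314×584/225 = 87.6 L.
Isothermal: T stays 584 K; PV = const ⇒ V₂ = 12.4 L, P₂ = 1580 kPa.
ΔU = 0 (ideal gas, T constant).
W = nRT ln(V₂/V₁) = 4.06×8.314×584×ln(0.142) = -38500 J.
Q = ΔU + W = -38500 J.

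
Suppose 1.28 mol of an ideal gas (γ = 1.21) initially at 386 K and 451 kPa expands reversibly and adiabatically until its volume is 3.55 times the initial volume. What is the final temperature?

296 K

V₁ = nRT₁/P₁ = 1.28×8.314×386/451 = 9.11 L.
Adiabatic: TV^(γ−1) = const ⇒ T₂ = 386×(0.282)^0.210 = 296 K; PV^γ = const ⇒ P₂ = 97.4 kPa.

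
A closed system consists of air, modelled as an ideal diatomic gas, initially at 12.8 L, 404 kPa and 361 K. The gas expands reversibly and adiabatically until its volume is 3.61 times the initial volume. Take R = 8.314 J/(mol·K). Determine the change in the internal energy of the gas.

-5190 J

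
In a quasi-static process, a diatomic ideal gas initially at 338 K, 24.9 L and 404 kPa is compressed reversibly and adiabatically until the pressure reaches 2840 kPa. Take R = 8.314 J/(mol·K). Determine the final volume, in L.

6.18 L

Adiabatic: T₂/T₁ = (P₂/P₁)^((γ−1)/γ) ⇒ T₂ = 338×(7.03)^0.286 = 590 K; V₂ = 6.18 L.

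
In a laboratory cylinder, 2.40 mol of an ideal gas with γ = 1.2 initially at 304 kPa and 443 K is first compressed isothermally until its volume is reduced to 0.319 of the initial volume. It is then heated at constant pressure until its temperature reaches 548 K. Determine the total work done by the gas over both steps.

-8000 J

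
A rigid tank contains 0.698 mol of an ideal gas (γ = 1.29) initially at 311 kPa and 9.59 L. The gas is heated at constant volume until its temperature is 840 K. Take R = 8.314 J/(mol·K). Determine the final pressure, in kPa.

T₁ = P₁V₁/(nR) = 311×9.59/(0.698×8.314) = 514 K.
Isochoric: V stays 9.59 L; P/T = const ⇒ T₂ = 840 K, P₂ = 508 kPa.

508 kPa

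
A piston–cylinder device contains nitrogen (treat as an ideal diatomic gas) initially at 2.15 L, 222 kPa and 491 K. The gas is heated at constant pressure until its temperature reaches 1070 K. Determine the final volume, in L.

Isobaric: P stays 222 kPa; V/T = const ⇒ T₂ = 1070 K, V₂ = 4.69 L.

4.69 L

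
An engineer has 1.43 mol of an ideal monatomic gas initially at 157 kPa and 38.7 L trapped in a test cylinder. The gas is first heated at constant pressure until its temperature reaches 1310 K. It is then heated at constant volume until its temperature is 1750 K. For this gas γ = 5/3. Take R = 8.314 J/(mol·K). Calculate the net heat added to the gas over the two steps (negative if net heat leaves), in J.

31600 J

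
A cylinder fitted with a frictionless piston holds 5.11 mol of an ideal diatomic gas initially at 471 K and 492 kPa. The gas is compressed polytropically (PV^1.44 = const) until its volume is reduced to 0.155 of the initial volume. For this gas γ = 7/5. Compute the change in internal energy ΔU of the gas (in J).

63600 J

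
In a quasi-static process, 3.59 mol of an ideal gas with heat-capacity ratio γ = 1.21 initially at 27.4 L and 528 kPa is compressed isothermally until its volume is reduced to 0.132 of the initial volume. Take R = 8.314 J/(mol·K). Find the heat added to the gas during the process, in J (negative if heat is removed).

T₁ = P₁V₁/(nR) = 528×27.4/(3.59×8.314) = 485 K.
Isothermal: T stays 485 K; PV = const ⇒ V₂ = 3.62 L, P₂ = 4000 kPa.
ΔU = 0 (ideal gas, T constant).
W = nRT ln(V₂/V₁) = 3.59×8.314×485×ln(0.132) = -29300 J.
Q = ΔU + W = -29300 J.

-29300 J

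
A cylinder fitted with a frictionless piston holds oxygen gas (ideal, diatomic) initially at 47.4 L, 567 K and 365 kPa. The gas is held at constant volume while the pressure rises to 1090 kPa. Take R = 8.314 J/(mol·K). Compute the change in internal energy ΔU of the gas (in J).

85900 J

n = P₁V₁/(RT₁) = 365×47.4/(8.314×567) = 3.67 mol.
Isochoric: V stays 47.4 L; P/T = const ⇒ T₂ = 1690 K, P₂ = 1090 kPa.
For an ideal gas ΔU = nCvΔT with Cv = (5/2)R = 20.8 J/(mol·K).
ΔU = 3.67×20.8×(1690−567) = 85900 J.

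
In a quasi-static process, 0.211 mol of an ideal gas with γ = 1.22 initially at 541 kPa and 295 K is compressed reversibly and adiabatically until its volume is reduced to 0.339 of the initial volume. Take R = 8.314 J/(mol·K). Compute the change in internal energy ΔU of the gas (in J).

632 J

V₁ = nRT₁/P₁ = 0.211×8.314×295/541 = 0.957 L.
Adiabatic: TV^(γ−1) = const ⇒ T₂ = 295×(2.95)^0.220 = 374 K; PV^γ = const ⇒ P₂ = 2020 kPa.
For an ideal gas ΔU = nCvΔT with Cv = R/(γ−1) = 37.8 J/(mol·K).
ΔU = 0.211×37.8×(374−295) = 632 J.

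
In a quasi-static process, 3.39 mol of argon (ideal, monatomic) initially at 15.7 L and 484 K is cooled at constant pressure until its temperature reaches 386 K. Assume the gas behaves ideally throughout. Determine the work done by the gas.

-2760 J

P₁ = nRT₁/V₁ = 3.39×8.314×484/15.7 = 869 kPa.
Isobaric: P stays 869 kPa; V/T = const ⇒ T₂ = 386 K, V₂ = 12.5 L.
W = PΔV = 869×(12.5−15.7) kPa·L = -2760 J.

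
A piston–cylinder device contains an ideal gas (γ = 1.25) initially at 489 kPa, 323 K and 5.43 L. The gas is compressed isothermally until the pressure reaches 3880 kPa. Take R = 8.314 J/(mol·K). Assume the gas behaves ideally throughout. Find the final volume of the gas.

0.684 L

Isothermal: T stays 323 K; PV = const ⇒ V₂ = 0.684 L, P₂ = 3880 kPa.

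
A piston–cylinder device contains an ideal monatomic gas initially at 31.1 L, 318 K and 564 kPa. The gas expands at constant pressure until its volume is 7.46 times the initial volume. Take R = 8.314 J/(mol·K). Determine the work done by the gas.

n = P₁V₁/(RT₁) = 564×31.1/(8.314×318) = 6.63 mol.
Isobaric: P stays 564 kPa; V/T = const ⇒ T₂ = 2370 K, V₂ = 232 L.
W = PΔV = 564×(232−31.1) kPa·L = 113000 J.

113000 J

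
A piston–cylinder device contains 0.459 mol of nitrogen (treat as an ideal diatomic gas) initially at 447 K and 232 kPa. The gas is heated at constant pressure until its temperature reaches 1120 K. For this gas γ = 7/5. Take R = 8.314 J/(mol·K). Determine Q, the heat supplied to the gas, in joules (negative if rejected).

8990 J

V₁ = nRT₁/P₁ = 0.459×8.314×447/232 = 7.35 L.
Isobaric: P stays 232 kPa; V/T = const ⇒ T₂ = 1120 K, V₂ = 18.4 L.
W = PΔV = 232×(18.4−7.35) kPa·L = 2570 J.
ΔU = nCvΔT = 0.459×20.8×(1120−447) = 6420 J.
Q = ΔU + W = nCpΔT = 8990 J.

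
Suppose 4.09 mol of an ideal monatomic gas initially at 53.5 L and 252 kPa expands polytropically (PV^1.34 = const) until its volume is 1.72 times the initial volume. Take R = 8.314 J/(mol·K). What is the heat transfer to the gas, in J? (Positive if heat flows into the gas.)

3270 J

T₁ = P₁V₁/(nR) = 252×53.5/(4.09×8.314) = 396 K.
Polytropic n=1.34: T₂ = T₁(V₁/V₂)^(n−1) = 396×(0.581)^0.34 = 330 K; P₂ = P₁(V₁/V₂)^n = 122 kPa.
W = (P₁V₁−P₂V₂)/(n−1) = (252×53.5−122×92.0)/0.34 = 6680 J.
ΔU = nCvΔT = 4.09×12.5×(330−396) = -3410 J.
Q = ΔU + W = 3270 J.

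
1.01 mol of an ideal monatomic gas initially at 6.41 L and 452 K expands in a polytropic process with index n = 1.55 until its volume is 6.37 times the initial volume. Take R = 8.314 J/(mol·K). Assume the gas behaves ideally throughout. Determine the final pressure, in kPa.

33.6 kPa

P₁ = nRT₁/V₁ = 1.01×8.314×452/6.41 = 592 kPa.
Polytropic n=1.55: T₂ = T₁(V₁/V₂)^(n−1) = 452×(0.157)^0.55 = 163 K; P₂ = P₁(V₁/V₂)^n = 33.6 kPa.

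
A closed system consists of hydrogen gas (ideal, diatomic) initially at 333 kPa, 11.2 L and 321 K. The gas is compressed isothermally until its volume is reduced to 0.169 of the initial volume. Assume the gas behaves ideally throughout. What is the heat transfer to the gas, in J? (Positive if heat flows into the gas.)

-6630 J

n = P₁V₁/(RT₁) = 333×11.2/(8.314×321) = 1.40 mol.
Isothermal: T stays 321 K; PV = const ⇒ V₂ = 1.89 L, P₂ = 1970 kPa.
ΔU = 0 (ideal gas, T constant).
W = nRT ln(V₂/V₁) = 1.40×8.314×321×ln(0.169) = -6630 J.
Q = ΔU + W = -6630 J.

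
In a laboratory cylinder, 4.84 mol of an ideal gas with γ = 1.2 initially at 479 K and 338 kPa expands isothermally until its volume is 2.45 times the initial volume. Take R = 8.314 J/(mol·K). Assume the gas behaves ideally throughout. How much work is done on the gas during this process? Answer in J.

-17300 J

V₁ = nRT₁/P₁ = 4.84×8.314×479/338 = 57.0 L.
Isothermal: T stays 479 K; PV = const ⇒ V₂ = 140 L, P₂ = 138 kPa.
W = nRT ln(V₂/V₁) = 4.84×8.314×479×ln(2.45) = 17300 J.
Work done on the gas = −W_by = -17300 J.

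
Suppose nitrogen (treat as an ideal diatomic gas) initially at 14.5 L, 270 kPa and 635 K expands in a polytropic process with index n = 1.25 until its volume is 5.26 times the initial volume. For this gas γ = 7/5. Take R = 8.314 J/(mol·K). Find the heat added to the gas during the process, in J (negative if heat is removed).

n = P₁V₁/(RT₁) = 270×14.5/(8.314×635) = 0.742 mol.
Polytropic n=1.25: T₂ = T₁(V₁/V₂)^(n−1) = 635×(0.190)^0.25 = 419 K; P₂ = P₁(V₁/V₂)^n = 33.9 kPa.
W = (P₁V₁−P₂V₂)/(n−1) = (270×14.5−33.9×76.3)/0.25 = 5320 J.
ΔU = nCvΔT = 0.742×20.8×(419−635) = -3320 J.
Q = ΔU + W = 1990 J.

1990 J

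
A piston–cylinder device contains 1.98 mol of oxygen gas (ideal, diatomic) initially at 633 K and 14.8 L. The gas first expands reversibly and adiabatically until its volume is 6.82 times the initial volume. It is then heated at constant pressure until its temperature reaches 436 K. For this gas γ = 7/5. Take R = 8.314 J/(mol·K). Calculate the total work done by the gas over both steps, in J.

16300 J

P₁ = nRT₁/V₁ = 1.98×8.314×633/14.8 = 704 kPa.
Step 1 — Adiabatic: TV^(γ−1) = const ⇒ T₂ = 633×(0.147)^0.400 = 294 K; PV^γ = const ⇒ P₂ = 47.9 kPa.
ΔU = nCvΔT = 1.98×20.8×(294−633) = -14000 J.
Q = 0 for an adiabatic process, so W = −ΔU = 14000 J.
State after step 1: P = 47.9 kPa, V = 101 L, T = 294 K.
Step 2 — Isobaric: P stays 47.9 kPa; V/T = const ⇒ T₂ = 436 K, V₂ = 150 L.
W = PΔV = 47.9×(150−101) kPa·L = 2340 J.
ΔU = nCvΔT = 1.98×20.8×(436−294) = 5860 J.
Q = ΔU + W = nCpΔT = 8200 J.
Net over both steps: W = 16300 J, Q = 8200 J, ΔU = -8110 J.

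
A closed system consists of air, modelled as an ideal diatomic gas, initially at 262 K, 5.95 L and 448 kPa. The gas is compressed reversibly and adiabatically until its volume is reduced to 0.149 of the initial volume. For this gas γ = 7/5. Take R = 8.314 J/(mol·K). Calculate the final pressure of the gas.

Adiabatic: TV^(γ−1) = const ⇒ T₂ = 262×(6.71)^0.400 = 561 K; PV^γ = const ⇒ P₂ = 6440 kPa.

6440 kPa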